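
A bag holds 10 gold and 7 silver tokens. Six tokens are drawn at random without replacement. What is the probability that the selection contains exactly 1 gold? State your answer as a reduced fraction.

There are C(17,6) = 12376 ways to choose 6 from 17.
Selections with exactly 1 gold: choose 1 of the 10 gold and 5 of the 7 silver, C(10,1)·C(7,5) = 10·21 = 210.
Probability = 210/12376 = 15/884.

15/884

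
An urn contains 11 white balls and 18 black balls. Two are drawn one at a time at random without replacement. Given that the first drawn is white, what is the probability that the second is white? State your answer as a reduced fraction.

After removing one white, 28 remain: 10 white and 18 black.
So the probability the next is white is 10/28 = 5/14.

5/14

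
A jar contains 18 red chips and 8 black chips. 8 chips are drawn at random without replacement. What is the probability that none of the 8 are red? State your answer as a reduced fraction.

1/1562275

There are C(26,8) = 1562275 possible selections.
Selections with no red (all black): C(8,8) = 1.
Probability = 1/1562275.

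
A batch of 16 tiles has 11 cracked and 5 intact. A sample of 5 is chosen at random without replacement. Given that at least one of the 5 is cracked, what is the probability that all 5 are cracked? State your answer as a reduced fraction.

42/397

Work in counts. Selections with at least one cracked: C(16,5) − C(5,5) = 4368 − 1 = 4367.
Of those, selections where all 5 are cracked: C(11,5) = 462.
Conditional probability = 462/4367 = 42/397.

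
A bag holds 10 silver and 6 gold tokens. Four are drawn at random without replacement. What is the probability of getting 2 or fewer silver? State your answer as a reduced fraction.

89/182

There are C(16,4) = 1820 ways to choose the 4.
Count the complement (more than 2 silver): C(10,3)·C(6,1) + C(10,4)·C(6,0) = 720 + 210 = 930.
Probability = 1 − 930/1820 = 890/1820 = 89/182.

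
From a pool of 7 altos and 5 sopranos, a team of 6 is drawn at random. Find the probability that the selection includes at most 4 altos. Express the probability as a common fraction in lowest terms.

29/33

Total selections: C(12,6) = 924.
Count the complement (more than 4 altos): C(7,5)·C(5,1) + C(7,6)·C(5,0) = 105 + 7 = 112.
Probability = 1 − 112/924 = 812/924 = 29/33.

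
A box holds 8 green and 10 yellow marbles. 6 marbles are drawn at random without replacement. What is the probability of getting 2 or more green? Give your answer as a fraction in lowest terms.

There are C(18,6) = 18564 ways to choose the 6.
Count the complement (fewer than 2 green): C(8,0)·C(10,6) + C(8,1)·C(10,5) = 210 + 2016 = 2226.
Probability = 1 − 2226/18564 = 16338/18564 = 389/442.

389/442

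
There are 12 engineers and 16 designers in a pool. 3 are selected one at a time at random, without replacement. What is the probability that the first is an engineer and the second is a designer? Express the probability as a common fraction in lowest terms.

Multiply the conditional probabilities at each draw: 12/28 · 16/27 = 192/756 = 16/63.

16/63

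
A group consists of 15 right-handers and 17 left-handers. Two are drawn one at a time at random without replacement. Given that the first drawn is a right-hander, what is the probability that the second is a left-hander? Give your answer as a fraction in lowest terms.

After removing one right-hander, 31 remain: 14 right-handers and 17 left-handers.
So the probability the next is a left-hander is 17/31.

17/31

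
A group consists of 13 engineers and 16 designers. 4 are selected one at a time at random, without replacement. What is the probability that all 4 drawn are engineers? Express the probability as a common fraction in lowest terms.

55/1827

Multiply the conditional probabilities at each draw: 13/29 · 12/28 · 11/27 · 10/26 = 17160/570024 = 55/1827.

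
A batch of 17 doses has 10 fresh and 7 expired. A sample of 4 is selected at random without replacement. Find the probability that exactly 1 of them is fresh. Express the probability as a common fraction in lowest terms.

5/34

The sample space is all 4-subsets of the 17: C(17,4) = 2380.
Selections with exactly 1 fresh: choose 1 of the 10 fresh and 3 of the 7 expired, C(10,1)·C(7,3) = 10·35 = 350.
Probability = 350/2380 = 5/34.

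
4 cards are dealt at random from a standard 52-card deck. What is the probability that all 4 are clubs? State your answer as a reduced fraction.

11/4165

There are C(52,4) = 270725 possible 4-card hands.
Hands that are all clubs: C(13,4) = 715.
Probability = 715/270725 = 11/4165.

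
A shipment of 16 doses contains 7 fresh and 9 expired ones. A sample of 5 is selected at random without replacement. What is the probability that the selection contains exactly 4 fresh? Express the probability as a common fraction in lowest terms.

There are C(16,5) = 4368 ways to choose 5 from 16.
Selections with exactly 4 fresh: choose 4 of the 7 fresh and 1 of the 9 expired, C(7,4)·C(9,1) = 35·9 = 315.
Probability = 315/4368 = 15/208.

15/208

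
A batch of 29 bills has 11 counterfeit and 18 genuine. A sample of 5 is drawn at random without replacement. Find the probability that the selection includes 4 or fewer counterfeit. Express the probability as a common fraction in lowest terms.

There are C(29,5) = 118755 ways to choose the 5.
The complement is exactly 5 counterfeit: C(11,5)·C(18,0) = 462.
Probability = 1 − 462/118755 = 118293/118755 = 5633/5655.

5633/5655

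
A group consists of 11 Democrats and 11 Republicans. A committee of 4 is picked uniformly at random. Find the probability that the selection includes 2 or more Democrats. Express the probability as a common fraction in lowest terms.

Total selections: C(22,4) = 7315.
Count the complement (fewer than 2 Democrats): C(11,0)·C(11,4) + C(11,1)·C(11,3) = 330 + 1815 = 2145.
Probability = 1 − 2145/7315 = 5170/7315 = 94/133.

94/133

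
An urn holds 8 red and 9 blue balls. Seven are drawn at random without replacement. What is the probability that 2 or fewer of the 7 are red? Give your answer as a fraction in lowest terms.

1059/4862

Total selections: C(17,7) = 19448.
Favorable selections (2 or fewer red): C(8,0)·C(9,7) + C(8,1)·C(9,6) + C(8,2)·C(9,5) = 36 + 672 + 3528 = 4236.
Probability = 4236/19448 = 1059/4862.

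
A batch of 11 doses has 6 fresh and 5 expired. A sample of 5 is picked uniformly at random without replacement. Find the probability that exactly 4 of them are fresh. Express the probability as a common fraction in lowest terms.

25/154

Total number of selections: C(11,5) = 462.
Selections with exactly 4 fresh: choose 4 of the 6 fresh and 1 of the 5 expired, C(6,4)·C(5,1) = 15·5 = 75.
Probability = 75/462 = 25/154.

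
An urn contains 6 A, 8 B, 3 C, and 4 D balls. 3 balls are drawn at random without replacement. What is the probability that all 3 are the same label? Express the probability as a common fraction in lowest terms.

There are C(21,3) = 1330 ways to draw 3 balls.
All same label: C(6,3) + C(8,3) + C(3,3) + C(4,3) = 20 + 56 + 1 + 4 = 81.
Probability = 81/1330.

81/1330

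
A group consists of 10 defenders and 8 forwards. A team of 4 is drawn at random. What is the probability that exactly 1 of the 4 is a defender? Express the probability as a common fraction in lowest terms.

There are C(18,4) = 3060 ways to choose 4 from 18.
Selections with exactly 1 defender: choose 1 of the 10 defenders and 3 of the 8 forwards, C(10,1)·C(8,3) = 10·56 = 560.
Probability = 560/3060 = 28/153.

28/153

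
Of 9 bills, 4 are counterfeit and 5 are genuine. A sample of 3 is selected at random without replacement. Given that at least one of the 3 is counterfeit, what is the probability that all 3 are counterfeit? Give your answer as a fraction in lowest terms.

Work in counts. Selections with at least one counterfeit: C(9,3) − C(5,3) = 84 − 10 = 74.
Of those, selections where all 3 are counterfeit: C(4,3) = 4.
Conditional probability = 4/74 = 2/37.

2/37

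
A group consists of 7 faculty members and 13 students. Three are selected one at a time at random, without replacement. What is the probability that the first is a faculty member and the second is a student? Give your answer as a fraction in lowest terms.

91/380

Multiply the conditional probabilities at each draw: 7/20 · 13/19 = 91/380.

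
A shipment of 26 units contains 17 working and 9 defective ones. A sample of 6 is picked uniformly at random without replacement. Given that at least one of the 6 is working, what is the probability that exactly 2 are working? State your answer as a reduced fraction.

72/967

Work in counts. Selections with at least one working: C(26,6) − C(9,6) = 230230 − 84 = 230146.
Of those, selections where exactly 2 are working: C(17,2)·C(9,4) = 136·126 = 17136.
Conditional probability = 17136/230146 = 72/967.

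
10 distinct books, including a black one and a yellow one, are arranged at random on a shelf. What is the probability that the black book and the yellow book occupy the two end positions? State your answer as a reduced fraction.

1/45

There are 10! = 3628800 arrangements.
Place the black book and the yellow book at the ends in 2 ways, arrange the remaining 8 in 8! = 40320 ways: 2·40320 = 80640.
Probability = 80640/3628800 = 1/45.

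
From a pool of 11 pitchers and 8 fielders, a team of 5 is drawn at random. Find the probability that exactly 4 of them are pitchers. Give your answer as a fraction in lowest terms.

220/969

There are C(19,5) = 11628 ways to choose 5 from 19.
Selections with exactly 4 pitchers: choose 4 of the 11 pitchers and 1 of the 8 fielders, C(11,4)·C(8,1) = 330·8 = 2640.
Probability = 2640/11628 = 220/969.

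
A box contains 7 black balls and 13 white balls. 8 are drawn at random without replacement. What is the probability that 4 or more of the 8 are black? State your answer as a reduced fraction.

Total selections: C(20,8) = 125970.
Favorable selections (4 or more black): C(7,4)·C(13,4) + C(7,5)·C(13,3) + C(7,6)·C(13,2) + C(7,7)·C(13,1) = 25025 + 6006 + 546 + 13 = 31590.
Probability = 31590/125970 = 81/323.

81/323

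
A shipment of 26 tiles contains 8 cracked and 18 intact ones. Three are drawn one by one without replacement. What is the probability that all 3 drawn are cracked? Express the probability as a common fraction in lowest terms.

Multiply the conditional probabilities at each draw: 8/26 · 7/25 · 6/24 = 336/15600 = 7/325.

7/325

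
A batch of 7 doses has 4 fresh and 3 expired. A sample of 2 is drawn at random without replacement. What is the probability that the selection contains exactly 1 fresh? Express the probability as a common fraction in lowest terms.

4/7

Total number of selections: C(7,2) = 21.
Selections with exactly 1 fresh: choose 1 of the 4 fresh and 1 of the 3 expired, C(4,1)·C(3,1) = 4·3 = 12.
Probability = 12/21 = 4/7.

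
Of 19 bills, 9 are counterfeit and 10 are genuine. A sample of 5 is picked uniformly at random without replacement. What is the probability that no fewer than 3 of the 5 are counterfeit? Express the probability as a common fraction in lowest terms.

287/646

There are C(19,5) = 11628 ways to choose the 5.
Favorable selections (no fewer than 3 counterfeit): C(9,3)·C(10,2) + C(9,4)·C(10,1) + C(9,5)·C(10,0) = 3780 + 1260 + 126 = 5166.
Probability = 5166/11628 = 287/646.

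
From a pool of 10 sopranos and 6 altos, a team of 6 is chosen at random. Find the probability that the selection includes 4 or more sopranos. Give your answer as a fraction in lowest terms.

87/143

Total selections: C(16,6) = 8008.
Favorable selections (4 or more sopranos): C(10,4)·C(6,2) + C(10,5)·C(6,1) + C(10,6)·C(6,0) = 3150 + 1512 + 210 = 4872.
Probability = 4872/8008 = 87/143.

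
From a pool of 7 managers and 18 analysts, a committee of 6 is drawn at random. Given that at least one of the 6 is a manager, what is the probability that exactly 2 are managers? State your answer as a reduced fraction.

2295/5662

Work in counts. Selections with at least one manager: C(25,6) − C(18,6) = 177100 − 18564 = 158536.
Of those, selections where exactly 2 are managers: C(7,2)·C(18,4) = 21·3060 = 64260.
Conditional probability = 64260/158536 = 2295/5662.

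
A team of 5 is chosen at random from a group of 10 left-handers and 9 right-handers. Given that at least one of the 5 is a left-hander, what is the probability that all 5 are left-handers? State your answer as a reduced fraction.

Work in counts. Selections with at least one left-hander: C(19,5) − C(9,5) = 11628 − 126 = 11502.
Of those, selections where all 5 are left-handers: C(10,5) = 252.
Conditional probability = 252/11502 = 14/639.

14/639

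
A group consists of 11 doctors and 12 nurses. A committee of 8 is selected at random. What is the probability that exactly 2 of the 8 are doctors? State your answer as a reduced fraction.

There are C(23,8) = 490314 ways to choose 8 from 23.
Selections with exactly 2 doctors: choose 2 of the 11 doctors and 6 of the 12 nurses, C(11,2)·C(12,6) = 55·924 = 50820.
Probability = 50820/490314 = 770/7429.

770/7429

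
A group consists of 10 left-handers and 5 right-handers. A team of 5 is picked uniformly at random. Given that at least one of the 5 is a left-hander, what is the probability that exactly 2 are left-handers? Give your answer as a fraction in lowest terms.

225/1501

Work in counts. Selections with at least one left-hander: C(15,5) − C(5,5) = 3003 − 1 = 3002.
Of those, selections where exactly 2 are left-handers: C(10,2)·C(5,3) = 45·10 = 450.
Conditional probability = 450/3002 = 225/1501.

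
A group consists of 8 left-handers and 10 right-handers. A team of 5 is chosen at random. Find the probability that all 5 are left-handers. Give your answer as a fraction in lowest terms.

There are C(18,5) = 8568 possible selections.
Selections with all left-handers: C(8,5) = 56.
Probability = 56/8568 = 1/153.

1/153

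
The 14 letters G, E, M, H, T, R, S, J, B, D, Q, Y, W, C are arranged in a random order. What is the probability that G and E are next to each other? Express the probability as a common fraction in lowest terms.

There are 14! = 87178291200 arrangements.
Treat G and E as a block: 13! arrangements of the blocks × 2 orders within the block = 2·6227020800 = 12454041600.
Probability = 12454041600/87178291200 = 1/7.

1/7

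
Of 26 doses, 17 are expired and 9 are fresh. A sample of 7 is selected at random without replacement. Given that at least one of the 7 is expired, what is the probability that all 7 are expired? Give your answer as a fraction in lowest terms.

Work in counts. Selections with at least one expired: C(26,7) − C(9,7) = 657800 − 36 = 657764.
Of those, selections where all 7 are expired: C(17,7) = 19448.
Conditional probability = 19448/657764 = 286/9673.

286/9673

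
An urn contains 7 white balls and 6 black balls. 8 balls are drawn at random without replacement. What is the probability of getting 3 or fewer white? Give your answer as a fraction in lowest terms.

Total selections: C(13,8) = 1287.
Favorable selections (3 or fewer white): C(7,2)·C(6,6) + C(7,3)·C(6,5) = 21 + 210 = 231.
Probability = 231/1287 = 7/39.

7/39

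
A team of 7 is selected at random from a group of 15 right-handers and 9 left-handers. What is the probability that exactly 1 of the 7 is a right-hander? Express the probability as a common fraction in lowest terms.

The sample space is all 7-subsets of the 24: C(24,7) = 346104.
Selections with exactly 1 right-hander: choose 1 of the 15 right-handers and 6 of the 9 left-handers, C(15,1)·C(9,6) = 15·84 = 1260.
Probability = 1260/346104 = 35/9614.

35/9614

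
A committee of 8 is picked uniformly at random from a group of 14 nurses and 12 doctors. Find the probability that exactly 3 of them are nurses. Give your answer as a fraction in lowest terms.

2016/10925

There are C(26,8) = 1562275 ways to choose 8 from 26.
Selections with exactly 3 nurses: choose 3 of the 14 nurses and 5 of the 12 doctors, C(14,3)·C(12,5) = 364·792 = 288288.
Probability = 288288/1562275 = 2016/10925.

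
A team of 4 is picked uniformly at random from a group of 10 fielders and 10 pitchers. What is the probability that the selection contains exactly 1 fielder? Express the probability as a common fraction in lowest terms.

Total number of selections: C(20,4) = 4845.
Selections with exactly 1 fielder: choose 1 of the 10 fielders and 3 of the 10 pitchers, C(10,1)·C(10,3) = 10·120 = 1200.
Probability = 1200/4845 = 80/323.

80/323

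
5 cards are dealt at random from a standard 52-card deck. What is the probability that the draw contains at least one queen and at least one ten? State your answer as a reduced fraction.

There are C(52,5) = 2598960 possible draws.
By inclusion-exclusion on the complements, draws missing all queens or all tens: C(48,5) + C(48,5) − C(44,5) = 1712304 + 1712304 − 1086008 = 2338600.
So draws with at least one of each: 2598960 − 2338600 = 260360, probability 260360/2598960 = 6509/64974.

6509/64974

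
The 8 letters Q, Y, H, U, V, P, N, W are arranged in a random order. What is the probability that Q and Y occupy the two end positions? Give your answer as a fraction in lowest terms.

1/28

There are 8! = 40320 arrangements.
Place Q and Y at the ends in 2 ways, arrange the remaining 6 in 6! = 720 ways: 2·720 = 1440.
Probability = 1440/40320 = 1/28.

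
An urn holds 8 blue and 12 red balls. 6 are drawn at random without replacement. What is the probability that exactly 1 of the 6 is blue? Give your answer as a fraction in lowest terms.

Total number of selections: C(20,6) = 38760.
Selections with exactly 1 blue: choose 1 of the 8 blue and 5 of the 12 red, C(8,1)·C(12,5) = 8·792 = 6336.
Probability = 6336/38760 = 264/1615.

264/1615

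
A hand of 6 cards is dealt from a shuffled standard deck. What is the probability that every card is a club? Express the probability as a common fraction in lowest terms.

33/391510

There are C(52,6) = 20358520 possible 6-card hands.
Hands that are all clubs: C(13,6) = 1716.
Probability = 1716/20358520 = 33/391510.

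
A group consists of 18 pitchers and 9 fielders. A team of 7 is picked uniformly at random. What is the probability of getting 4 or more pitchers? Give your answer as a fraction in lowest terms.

Total selections: C(27,7) = 888030.
Favorable selections (4 or more pitchers): C(18,4)·C(9,3) + C(18,5)·C(9,2) + C(18,6)·C(9,1) + C(18,7)·C(9,0) = 257040 + 308448 + 167076 + 31824 = 764388.
Probability = 764388/888030 = 42466/49335.

42466/49335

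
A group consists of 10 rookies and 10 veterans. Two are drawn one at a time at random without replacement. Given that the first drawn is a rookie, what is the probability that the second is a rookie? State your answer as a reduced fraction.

After removing one rookie, 19 remain: 9 rookies and 10 veterans.
So the probability the next is a rookie is 9/19.

9/19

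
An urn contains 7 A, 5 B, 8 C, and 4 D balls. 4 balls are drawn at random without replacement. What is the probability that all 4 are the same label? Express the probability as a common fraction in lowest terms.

37/3542

There are C(24,4) = 10626 ways to draw 4 balls.
All same label: C(7,4) + C(5,4) + C(8,4) + C(4,4) = 35 + 5 + 70 + 1 = 111.
Probability = 111/10626 = 37/3542.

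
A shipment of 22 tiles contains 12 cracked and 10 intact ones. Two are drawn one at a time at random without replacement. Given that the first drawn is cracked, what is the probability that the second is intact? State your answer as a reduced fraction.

10/21

After removing one cracked, 21 remain: 11 cracked and 10 intact.
So the probability the next is intact is 10/21.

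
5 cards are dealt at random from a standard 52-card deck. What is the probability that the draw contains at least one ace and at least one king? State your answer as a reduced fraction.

There are C(52,5) = 2598960 possible draws.
By inclusion-exclusion on the complements, draws missing all aces or all kings: C(48,5) + C(48,5) − C(44,5) = 1712304 + 1712304 − 1086008 = 2338600.
So draws with at least one of each: 2598960 − 2338600 = 260360, probability 260360/2598960 = 6509/64974.

6509/64974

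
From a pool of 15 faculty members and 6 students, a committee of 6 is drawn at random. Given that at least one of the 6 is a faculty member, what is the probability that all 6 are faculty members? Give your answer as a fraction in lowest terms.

Work in counts. Selections with at least one faculty member: C(21,6) − C(6,6) = 54264 − 1 = 54263.
Of those, selections where all 6 are faculty members: C(15,6) = 5005.
Conditional probability = 5005/54263 = 455/4933.

455/4933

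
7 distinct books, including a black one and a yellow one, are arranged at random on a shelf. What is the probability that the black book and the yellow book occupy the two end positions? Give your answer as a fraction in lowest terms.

There are 7! = 5040 arrangements.
Place the black book and the yellow book at the ends in 2 ways, arrange the remaining 5 in 5! = 120 ways: 2·120 = 240.
Probability = 240/5040 = 1/21.

1/21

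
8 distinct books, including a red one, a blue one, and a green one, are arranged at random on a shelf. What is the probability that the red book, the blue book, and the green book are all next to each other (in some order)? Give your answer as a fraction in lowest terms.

There are 8! = 40320 arrangements.
Treat the three as one block: 6! placements × 3! orders within the block = 720·6 = 4320.
Probability = 4320/40320 = 3/28.

3/28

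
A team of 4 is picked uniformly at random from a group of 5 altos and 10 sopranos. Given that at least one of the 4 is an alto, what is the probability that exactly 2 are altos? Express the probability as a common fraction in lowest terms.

Work in counts. Selections with at least one alto: C(15,4) − C(10,4) = 1365 − 210 = 1155.
Of those, selections where exactly 2 are altos: C(5,2)·C(10,2) = 10·45 = 450.
Conditional probability = 450/1155 = 30/77.

30/77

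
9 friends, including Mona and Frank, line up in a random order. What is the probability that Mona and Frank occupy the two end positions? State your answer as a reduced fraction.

There are 9! = 362880 arrangements.
Place Mona and Frank at the ends in 2 ways, arrange the remaining 7 in 7! = 5040 ways: 2·5040 = 10080.
Probability = 10080/362880 = 1/36.

1/36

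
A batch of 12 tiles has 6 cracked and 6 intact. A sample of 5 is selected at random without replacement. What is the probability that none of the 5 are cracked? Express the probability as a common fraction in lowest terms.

1/132

There are C(12,5) = 792 possible selections.
Selections with no cracked (all intact): C(6,5) = 6.
Probability = 6/792 = 1/132.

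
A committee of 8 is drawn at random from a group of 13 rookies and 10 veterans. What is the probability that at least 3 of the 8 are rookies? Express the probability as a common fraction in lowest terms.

14313/14858

Total selections: C(23,8) = 490314.
Count the complement (fewer than 3 rookies): C(13,0)·C(10,8) + C(13,1)·C(10,7) + C(13,2)·C(10,6) = 45 + 1560 + 16380 = 17985.
Probability = 1 − 17985/490314 = 472329/490314 = 14313/14858.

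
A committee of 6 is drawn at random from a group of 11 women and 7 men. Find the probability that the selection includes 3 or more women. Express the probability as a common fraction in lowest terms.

Total selections: C(18,6) = 18564.
Count the complement (fewer than 3 women): C(11,0)·C(7,6) + C(11,1)·C(7,5) + C(11,2)·C(7,4) = 7 + 231 + 1925 = 2163.
Probability = 1 − 2163/18564 = 16401/18564 = 781/884.

781/884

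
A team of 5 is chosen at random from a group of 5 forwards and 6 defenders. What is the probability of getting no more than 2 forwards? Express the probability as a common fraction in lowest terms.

Total selections: C(11,5) = 462.
Favorable selections (no more than 2 forwards): C(5,0)·C(6,5) + C(5,1)·C(6,4) + C(5,2)·C(6,3) = 6 + 75 + 200 = 281.
Probability = 281/462.

281/462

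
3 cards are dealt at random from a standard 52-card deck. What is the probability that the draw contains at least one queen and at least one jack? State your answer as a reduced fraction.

188/5525

There are C(52,3) = 22100 possible draws.
By inclusion-exclusion on the complements, draws missing all queens or all jacks: C(48,3) + C(48,3) − C(44,3) = 17296 + 17296 − 13244 = 21348.
So draws with at least one of each: 22100 − 21348 = 752, probability 752/22100 = 188/5525.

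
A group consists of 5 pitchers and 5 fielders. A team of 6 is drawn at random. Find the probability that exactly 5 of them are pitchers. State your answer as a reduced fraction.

There are C(10,6) = 210 ways to choose 6 from 10.
Selections with exactly 5 pitchers: choose 5 of the 5 pitchers and 1 of the 5 fielders, C(5,5)·C(5,1) = 1·5 = 5.
Probability = 5/210 = 1/42.

1/42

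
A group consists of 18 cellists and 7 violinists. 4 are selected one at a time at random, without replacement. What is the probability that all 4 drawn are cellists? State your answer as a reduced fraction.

306/1265

Multiply the conditional probabilities at each draw: 18/25 · 17/24 · 16/23 · 15/22 = 73440/303600 = 306/1265.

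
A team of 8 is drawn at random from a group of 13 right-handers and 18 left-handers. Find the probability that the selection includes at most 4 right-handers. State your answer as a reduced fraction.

11186/13485

Total selections: C(31,8) = 7888725.
Count the complement (more than 4 right-handers): C(13,5)·C(18,3) + C(13,6)·C(18,2) + C(13,7)·C(18,1) + C(13,8)·C(18,0) = 1050192 + 262548 + 30888 + 1287 = 1344915.
Probability = 1 − 1344915/7888725 = 6543810/7888725 = 11186/13485.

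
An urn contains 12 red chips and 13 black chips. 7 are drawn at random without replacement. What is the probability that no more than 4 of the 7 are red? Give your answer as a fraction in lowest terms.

There are C(25,7) = 480700 ways to choose the 7.
Count the complement (more than 4 red): C(12,5)·C(13,2) + C(12,6)·C(13,1) + C(12,7)·C(13,0) = 61776 + 12012 + 792 = 74580.
Probability = 1 − 74580/480700 = 406120/480700 = 1846/2185.

1846/2185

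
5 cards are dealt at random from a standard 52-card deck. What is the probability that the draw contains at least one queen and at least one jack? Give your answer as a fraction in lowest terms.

6509/64974

There are C(52,5) = 2598960 possible draws.
By inclusion-exclusion on the complements, draws missing all queens or all jacks: C(48,5) + C(48,5) − C(44,5) = 1712304 + 1712304 − 1086008 = 2338600.
So draws with at least one of each: 2598960 − 2338600 = 260360, probability 260360/2598960 = 6509/64974.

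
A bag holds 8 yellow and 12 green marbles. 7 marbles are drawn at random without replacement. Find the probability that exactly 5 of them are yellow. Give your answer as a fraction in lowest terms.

77/1615

There are C(20,7) = 77520 ways to choose 7 from 20.
Selections with exactly 5 yellow: choose 5 of the 8 yellow and 2 of the 12 green, C(8,5)·C(12,2) = 56·66 = 3696.
Probability = 3696/77520 = 77/1615.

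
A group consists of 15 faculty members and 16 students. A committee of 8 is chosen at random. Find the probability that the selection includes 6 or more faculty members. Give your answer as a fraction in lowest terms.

3641/40455

There are C(31,8) = 7888725 ways to choose the 8.
Favorable selections (6 or more faculty members): C(15,6)·C(16,2) + C(15,7)·C(16,1) + C(15,8)·C(16,0) = 600600 + 102960 + 6435 = 709995.
Probability = 709995/7888725 = 3641/40455.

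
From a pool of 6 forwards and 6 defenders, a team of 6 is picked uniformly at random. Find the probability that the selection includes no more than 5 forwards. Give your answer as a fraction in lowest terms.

923/924

There are C(12,6) = 924 ways to choose the 6.
The complement is exactly 6 forwards: C(6,6)·C(6,0) = 1.
Probability = 1 − 1/924 = 923/924.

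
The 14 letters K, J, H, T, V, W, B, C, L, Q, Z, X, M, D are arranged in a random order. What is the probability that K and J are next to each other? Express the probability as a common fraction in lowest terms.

1/7

There are 14! = 87178291200 arrangements.
Treat K and J as a block: 13! arrangements of the blocks × 2 orders within the block = 2·6227020800 = 12454041600.
Probability = 12454041600/87178291200 = 1/7.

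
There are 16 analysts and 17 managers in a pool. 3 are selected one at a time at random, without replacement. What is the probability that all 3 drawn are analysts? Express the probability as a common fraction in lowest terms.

Multiply the conditional probabilities at each draw: 16/33 · 15/32 · 14/31 = 3360/32736 = 35/341.

35/341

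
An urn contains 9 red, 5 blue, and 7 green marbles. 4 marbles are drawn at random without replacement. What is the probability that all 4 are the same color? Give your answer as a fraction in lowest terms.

166/5985

There are C(21,4) = 5985 ways to draw 4 marbles.
All same color: C(9,4) + C(5,4) + C(7,4) = 126 + 5 + 35 = 166.
Probability = 166/5985.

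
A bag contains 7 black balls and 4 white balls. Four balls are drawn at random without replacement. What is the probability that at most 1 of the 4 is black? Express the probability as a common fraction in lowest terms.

Total selections: C(11,4) = 330.
Favorable selections (at most 1 black): C(7,0)·C(4,4) + C(7,1)·C(4,3) = 1 + 28 = 29.
Probability = 29/330.

29/330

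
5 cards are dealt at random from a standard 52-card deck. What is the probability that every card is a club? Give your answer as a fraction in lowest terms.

There are C(52,5) = 2598960 possible 5-card hands.
Hands that are all clubs: C(13,5) = 1287.
Probability = 1287/2598960 = 33/66640.

33/66640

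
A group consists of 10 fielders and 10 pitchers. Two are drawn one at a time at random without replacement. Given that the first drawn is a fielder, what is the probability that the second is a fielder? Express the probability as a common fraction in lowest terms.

9/19

After removing one fielder, 19 remain: 9 fielders and 10 pitchers.
So the probability the next is a fielder is 9/19.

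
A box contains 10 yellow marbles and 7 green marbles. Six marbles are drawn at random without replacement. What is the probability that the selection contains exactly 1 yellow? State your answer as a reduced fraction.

15/884

There are C(17,6) = 12376 ways to choose 6 from 17.
Selections with exactly 1 yellow: choose 1 of the 10 yellow and 5 of the 7 green, C(10,1)·C(7,5) = 10·21 = 210.
Probability = 210/12376 = 15/884.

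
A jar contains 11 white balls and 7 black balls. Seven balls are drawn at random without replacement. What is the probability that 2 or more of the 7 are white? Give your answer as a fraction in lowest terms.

There are C(18,7) = 31824 ways to choose the 7.
Count the complement (fewer than 2 white): C(11,0)·C(7,7) + C(11,1)·C(7,6) = 1 + 77 = 78.
Probability = 1 − 78/31824 = 31746/31824 = 407/408.

407/408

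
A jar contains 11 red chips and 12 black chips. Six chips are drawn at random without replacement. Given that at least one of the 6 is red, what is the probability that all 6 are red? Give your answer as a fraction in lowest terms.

Work in counts. Selections with at least one red: C(23,6) − C(12,6) = 100947 − 924 = 100023.
Of those, selections where all 6 are red: C(11,6) = 462.
Conditional probability = 462/100023 = 2/433.

2/433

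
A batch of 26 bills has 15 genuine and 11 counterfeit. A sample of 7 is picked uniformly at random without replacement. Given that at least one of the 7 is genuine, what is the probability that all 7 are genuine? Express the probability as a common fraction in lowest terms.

117/11954

Work in counts. Selections with at least one genuine: C(26,7) − C(11,7) = 657800 − 330 = 657470.
Of those, selections where all 7 are genuine: C(15,7) = 6435.
Conditional probability = 6435/657470 = 117/11954.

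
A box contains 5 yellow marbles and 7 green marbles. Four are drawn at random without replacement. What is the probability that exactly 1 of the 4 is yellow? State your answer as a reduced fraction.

There are C(12,4) = 495 ways to choose 4 from 12.
Selections with exactly 1 yellow: choose 1 of the 5 yellow and 3 of the 7 green, C(5,1)·C(7,3) = 5·35 = 175.
Probability = 175/495 = 35/99.

35/99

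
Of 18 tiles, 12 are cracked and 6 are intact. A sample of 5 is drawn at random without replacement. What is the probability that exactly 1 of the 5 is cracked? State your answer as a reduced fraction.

5/238

The sample space is all 5-subsets of the 18: C(18,5) = 8568.
Selections with exactly 1 cracked: choose 1 of the 12 cracked and 4 of the 6 intact, C(12,1)·C(6,4) = 12·15 = 180.
Probability = 180/8568 = 5/238.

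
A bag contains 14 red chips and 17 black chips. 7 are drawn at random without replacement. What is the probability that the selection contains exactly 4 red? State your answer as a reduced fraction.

10472/40455

Total number of selections: C(31,7) = 2629575.
Selections with exactly 4 red: choose 4 of the 14 red and 3 of the 17 black, C(14,4)·C(17,3) = 1001·680 = 680680.
Probability = 680680/2629575 = 10472/40455.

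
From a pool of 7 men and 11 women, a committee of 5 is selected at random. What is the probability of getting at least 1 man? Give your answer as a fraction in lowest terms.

193/204

Total selections: C(18,5) = 8568.
The complement is all 5 are women: C(11,5) = 462.
Probability = 1 − 462/8568 = 8106/8568 = 193/204.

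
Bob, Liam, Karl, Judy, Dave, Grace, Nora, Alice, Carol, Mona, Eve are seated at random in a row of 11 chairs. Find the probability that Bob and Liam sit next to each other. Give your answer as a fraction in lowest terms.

There are 11! = 39916800 arrangements.
Treat Bob and Liam as a block: 10! arrangements of the blocks × 2 orders within the block = 2·3628800 = 7257600.
Probability = 7257600/39916800 = 2/11.

2/11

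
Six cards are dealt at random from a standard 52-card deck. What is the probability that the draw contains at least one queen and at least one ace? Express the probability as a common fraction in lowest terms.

718637/5089630

There are C(52,6) = 20358520 possible draws.
By inclusion-exclusion on the complements, draws missing all queens or all aces: C(48,6) + C(48,6) − C(44,6) = 12271512 + 12271512 − 7059052 = 17483972.
So draws with at least one of each: 20358520 − 17483972 = 2874548, probability 2874548/20358520 = 718637/5089630.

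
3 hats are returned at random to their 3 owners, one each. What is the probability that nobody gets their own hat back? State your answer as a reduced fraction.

1/3

There are 3! = 6 assignments.
By inclusion-exclusion, assignments with no fixed points: C(3,0)·3! − C(3,1)·2! + C(3,2)·1! − C(3,3)·0! = 2.
Probability = 2/6 = 1/3.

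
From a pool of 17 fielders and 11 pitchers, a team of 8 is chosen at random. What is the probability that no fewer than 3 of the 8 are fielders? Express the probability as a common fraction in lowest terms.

Total selections: C(28,8) = 3108105.
Count the complement (fewer than 3 fielders): C(17,0)·C(11,8) + C(17,1)·C(11,7) + C(17,2)·C(11,6) = 165 + 5610 + 62832 = 68607.
Probability = 1 − 68607/3108105 = 3039498/3108105 = 1462/1495.

1462/1495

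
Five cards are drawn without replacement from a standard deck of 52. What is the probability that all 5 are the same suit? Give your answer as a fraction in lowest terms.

There are C(52,5) = 2598960 possible 5-card hands.
Hands of one suit: 4 suits × C(13,5) = 4·1287 = 5148.
Probability = 5148/2598960 = 33/16660.

33/16660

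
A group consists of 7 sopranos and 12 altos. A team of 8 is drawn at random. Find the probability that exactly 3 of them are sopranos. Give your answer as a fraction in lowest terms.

1540/4199

The sample space is all 8-subsets of the 19: C(19,8) = 75582.
Selections with exactly 3 sopranos: choose 3 of the 7 sopranos and 5 of the 12 altos, C(7,3)·C(12,5) = 35·792 = 27720.
Probability = 27720/75582 = 1540/4199.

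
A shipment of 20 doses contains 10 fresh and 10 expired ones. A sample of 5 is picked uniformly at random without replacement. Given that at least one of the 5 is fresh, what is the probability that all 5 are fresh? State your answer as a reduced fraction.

Work in counts. Selections with at least one fresh: C(20,5) − C(10,5) = 15504 − 252 = 15252.
Of those, selections where all 5 are fresh: C(10,5) = 252.
Conditional probability = 252/15252 = 21/1271.

21/1271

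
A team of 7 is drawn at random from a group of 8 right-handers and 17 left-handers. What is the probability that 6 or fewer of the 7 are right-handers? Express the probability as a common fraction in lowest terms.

There are C(25,7) = 480700 ways to choose the 7.
Favorable selections (6 or fewer right-handers): C(8,0)·C(17,7) + C(8,1)·C(17,6) + C(8,2)·C(17,5) + C(8,3)·C(17,4) + C(8,4)·C(17,3) + C(8,5)·C(17,2) + C(8,6)·C(17,1) = 19448 + 99008 + 173264 + 133280 + 47600 + 7616 + 476 = 480692.
Probability = 480692/480700 = 120173/120175.

120173/120175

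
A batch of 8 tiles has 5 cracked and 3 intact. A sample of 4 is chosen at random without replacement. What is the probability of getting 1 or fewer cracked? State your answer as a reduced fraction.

There are C(8,4) = 70 ways to choose the 4.
Favorable selections (1 or fewer cracked): C(5,1)·C(3,3) = 5.
Probability = 5/70 = 1/14.

1/14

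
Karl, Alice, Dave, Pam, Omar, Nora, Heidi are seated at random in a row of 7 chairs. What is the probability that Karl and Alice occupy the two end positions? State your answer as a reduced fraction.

There are 7! = 5040 arrangements.
Place Karl and Alice at the ends in 2 ways, arrange the remaining 5 in 5! = 120 ways: 2·120 = 240.
Probability = 240/5040 = 1/21.

1/21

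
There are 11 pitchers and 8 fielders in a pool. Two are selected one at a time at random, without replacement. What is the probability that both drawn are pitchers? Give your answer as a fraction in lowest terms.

Multiply the conditional probabilities at each draw: 11/19 · 10/18 = 110/342 = 55/171.

55/171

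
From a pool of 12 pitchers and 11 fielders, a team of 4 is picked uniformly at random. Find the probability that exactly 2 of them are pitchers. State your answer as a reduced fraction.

There are C(23,4) = 8855 ways to choose 4 from 23.
Selections with exactly 2 pitchers: choose 2 of the 12 pitchers and 2 of the 11 fielders, C(12,2)·C(11,2) = 66·55 = 3630.
Probability = 3630/8855 = 66/161.

66/161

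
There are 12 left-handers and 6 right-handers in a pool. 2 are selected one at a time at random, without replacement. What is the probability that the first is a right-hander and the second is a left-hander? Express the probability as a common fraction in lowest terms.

4/17

Multiply the conditional probabilities at each draw: 6/18 · 12/17 = 72/306 = 4/17.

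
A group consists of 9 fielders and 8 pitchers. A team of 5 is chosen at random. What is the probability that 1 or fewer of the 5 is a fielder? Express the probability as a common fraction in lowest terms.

There are C(17,5) = 6188 ways to choose the 5.
Favorable selections (1 or fewer fielder): C(9,0)·C(8,5) + C(9,1)·C(8,4) = 56 + 630 = 686.
Probability = 686/6188 = 49/442.

49/442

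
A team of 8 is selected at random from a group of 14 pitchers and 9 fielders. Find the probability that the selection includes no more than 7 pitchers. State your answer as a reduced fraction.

There are C(23,8) = 490314 ways to choose the 8.
The complement is exactly 8 pitchers: C(14,8)·C(9,0) = 3003.
Probability = 1 − 3003/490314 = 487311/490314 = 14767/14858.

14767/14858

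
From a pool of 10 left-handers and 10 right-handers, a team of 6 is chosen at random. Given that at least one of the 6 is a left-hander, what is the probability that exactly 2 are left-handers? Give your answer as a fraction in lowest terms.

Work in counts. Selections with at least one left-hander: C(20,6) − C(10,6) = 38760 − 210 = 38550.
Of those, selections where exactly 2 are left-handers: C(10,2)·C(10,4) = 45·210 = 9450.
Conditional probability = 9450/38550 = 63/257.

63/257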